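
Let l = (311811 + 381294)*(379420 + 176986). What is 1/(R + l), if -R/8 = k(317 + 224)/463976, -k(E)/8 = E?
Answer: 57997/22366414333202438 ≈ 2.5930e-12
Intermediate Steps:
k(E) = -8*E
l = 385647780630 (l = 693105*556406 = 385647780630)
R = 4328/57997 (R = -8*(-8*(317 + 224))/463976 = -8*(-8*541)/463976 = -(-34624)/463976 = -8*(-541/57997) = 4328/57997 ≈ 0.074625)
1/(R + l) = 1/(4328/57997 + 385647780630) = 1/(22366414333202438/57997) = 57997/22366414333202438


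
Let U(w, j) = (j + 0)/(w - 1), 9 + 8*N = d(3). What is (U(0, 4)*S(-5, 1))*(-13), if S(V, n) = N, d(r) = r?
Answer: -39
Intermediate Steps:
N = -¾ (N = -9/8 + (⅛)*3 = -9/8 + 3/8 = -¾ ≈ -0.75000)
S(V, n) = -¾
U(w, j) = j/(-1 + w)
(U(0, 4)*S(-5, 1))*(-13) = ((4/(-1 + 0))*(-¾))*(-13) = ((4/(-1))*(-¾))*(-13) = ((4*(-1))*(-¾))*(-13) = -4*(-¾)*(-13) = 3*(-13) = -39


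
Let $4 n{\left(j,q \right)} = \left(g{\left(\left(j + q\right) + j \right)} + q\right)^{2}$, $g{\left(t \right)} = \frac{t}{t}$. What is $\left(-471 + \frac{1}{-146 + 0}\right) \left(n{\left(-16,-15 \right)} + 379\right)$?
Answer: $- \frac{14716138}{73} \approx -2.0159 \cdot 10^{5}$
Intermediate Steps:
$g{\left(t \right)} = 1$
$n{\left(j,q \right)} = \frac{\left(1 + q\right)^{2}}{4}$
$\left(-471 + \frac{1}{-146 + 0}\right) \left(n{\left(-16,-15 \right)} + 379\right) = \left(-471 + \frac{1}{-146 + 0}\right) \left(\frac{\left(1 - 15\right)^{2}}{4} + 379\right) = \left(-471 + \frac{1}{-146}\right) \left(\frac{\left(-14\right)^{2}}{4} + 379\right) = \left(-471 - \frac{1}{146}\right) \left(\frac{1}{4} \cdot 196 + 379\right) = - \frac{68767 \left(49 + 379\right)}{146} = \left(- \frac{68767}{146}\right) 428 = - \frac{14716138}{73}$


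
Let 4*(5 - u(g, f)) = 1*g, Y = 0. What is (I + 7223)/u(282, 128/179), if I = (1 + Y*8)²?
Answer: -14448/131 ≈ -110.29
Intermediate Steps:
u(g, f) = 5 - g/4
I = 1 (I = (1 + 0*8)² = (1 + 0)² = 1² = 1)
(I + 7223)/u(282, 128/179) = (1 + 7223)/(5 - ¼*282) = 7224/(5 - 141/2) = 7224/(-131/2) = 7224*(-2/131) = -14448/131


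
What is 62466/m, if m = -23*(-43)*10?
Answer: 31233/4945 ≈ 6.3161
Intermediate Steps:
m = 9890 (m = 989*10 = 9890)
62466/m = 62466/9890 = 62466*(1/9890) = 31233/4945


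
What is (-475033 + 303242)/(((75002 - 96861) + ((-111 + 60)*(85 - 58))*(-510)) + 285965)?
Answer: -171791/966376 ≈ -0.17777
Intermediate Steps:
(-475033 + 303242)/(((75002 - 96861) + ((-111 + 60)*(85 - 58))*(-510)) + 285965) = -171791/((-21859 - 51*27*(-510)) + 285965) = -171791/((-21859 - 1377*(-510)) + 285965) = -171791/((-21859 + 702270) + 285965) = -171791/(680411 + 285965) = -171791/966376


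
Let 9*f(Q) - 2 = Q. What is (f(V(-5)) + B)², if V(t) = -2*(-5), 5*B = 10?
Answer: 100/9 ≈ 11.111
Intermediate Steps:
B = 2 (B = (⅕)*10 = 2)
V(t) = 10
f(Q) = 2/9 + Q/9
(f(V(-5)) + B)² = ((2/9 + (⅑)*10) + 2)² = ((2/9 + 10/9) + 2)² = (4/3 + 2)² = (10/3)² = 100/9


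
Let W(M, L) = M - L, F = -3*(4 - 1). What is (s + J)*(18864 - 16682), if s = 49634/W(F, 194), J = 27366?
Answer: 12013358848/203 ≈ 5.9179e+7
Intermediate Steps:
F = -9 (F = -3*3 = -9)
s = -49634/203 (s = 49634/(-9 - 1*194) = 49634/(-9 - 194) = 49634/(-203) = 49634*(-1/203) = -49634/203 ≈ -244.50)
(s + J)*(18864 - 16682) = (-49634/203 + 27366)*(18864 - 16682) = (5505664/203)*2182 = 12013358848/203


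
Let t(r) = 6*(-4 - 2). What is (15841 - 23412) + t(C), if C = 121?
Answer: -7607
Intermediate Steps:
t(r) = -36 (t(r) = 6*(-6) = -36)
(15841 - 23412) + t(C) = (15841 - 23412) - 36 = -7571 - 36 = -7607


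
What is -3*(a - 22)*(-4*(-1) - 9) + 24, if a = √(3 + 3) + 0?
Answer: -306 + 15*√6 ≈ -269.26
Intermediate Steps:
a = √6 (a = √6 + 0 = √6 ≈ 2.4495)
-3*(a - 22)*(-4*(-1) - 9) + 24 = -3*(√6 - 22)*(-4*(-1) - 9) + 24 = -3*(-22 + √6)*(4 - 9) + 24 = -3*(-22 + √6)*(-5) + 24 = -3*(110 - 5*√6) + 24 = (-330 + 15*√6) + 24 = -306 + 15*√6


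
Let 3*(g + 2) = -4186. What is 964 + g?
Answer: -1300/3 ≈ -433.33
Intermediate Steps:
g = -4192/3 (g = -2 + (⅓)*(-4186) = -2 - 4186/3 = -4192/3 ≈ -1397.3)
964 + g = 964 - 4192/3 = -1300/3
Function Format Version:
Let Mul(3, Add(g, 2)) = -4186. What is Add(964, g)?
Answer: Rational(-1300, 3) ≈ -433.33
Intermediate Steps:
g = Rational(-4192, 3) (g = Add(-2, Mul(Rational(1, 3), -4186)) = Add(-2, Rational(-4186, 3)) = Rational(-4192, 3) ≈ -1397.3)
Add(964, g) = Add(964, Rational(-4192, 3)) = Rational(-1300, 3)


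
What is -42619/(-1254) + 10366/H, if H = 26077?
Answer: 1124374627/32700558 ≈ 34.384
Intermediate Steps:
-42619/(-1254) + 10366/H = -42619/(-1254) + 10366/26077 = -42619*(-1/1254) + 10366*(1/26077) = 42619/1254 + 10366/26077 = 1124374627/32700558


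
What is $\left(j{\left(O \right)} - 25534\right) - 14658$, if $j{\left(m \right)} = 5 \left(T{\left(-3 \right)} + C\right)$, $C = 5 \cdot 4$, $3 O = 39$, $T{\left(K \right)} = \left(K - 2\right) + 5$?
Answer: $-40092$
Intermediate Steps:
$T{\left(K \right)} = 3 + K$ ($T{\left(K \right)} = \left(-2 + K\right) + 5 = 3 + K$)
$O = 13$ ($O = \frac{1}{3} \cdot 39 = 13$)
$C = 20$
$j{\left(m \right)} = 100$ ($j{\left(m \right)} = 5 \left(\left(3 - 3\right) + 20\right) = 5 \left(0 + 20\right) = 5 \cdot 20 = 100$)
$\left(j{\left(O \right)} - 25534\right) - 14658 = \left(100 - 25534\right) - 14658 = -25434 - 14658 = -40092$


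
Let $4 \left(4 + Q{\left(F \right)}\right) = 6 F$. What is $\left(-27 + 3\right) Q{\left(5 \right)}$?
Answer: $-84$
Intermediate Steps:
$Q{\left(F \right)} = -4 + \frac{3 F}{2}$ ($Q{\left(F \right)} = -4 + \frac{6 F}{4} = -4 + \frac{3 F}{2}$)
$\left(-27 + 3\right) Q{\left(5 \right)} = \left(-27 + 3\right) \left(-4 + \frac{3}{2} \cdot 5\right) = - 24 \left(-4 + \frac{15}{2}\right) = \left(-24\right) \frac{7}{2} = -84$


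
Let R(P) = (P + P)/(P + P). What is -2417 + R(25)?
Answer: -2416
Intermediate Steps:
R(P) = 1 (R(P) = (2*P)/((2*P)) = (2*P)*(1/(2*P)) = 1)
-2417 + R(25) = -2417 + 1 = -2416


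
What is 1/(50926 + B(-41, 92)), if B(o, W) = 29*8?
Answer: 1/51158 ≈ 1.9547e-5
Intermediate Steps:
B(o, W) = 232
1/(50926 + B(-41, 92)) = 1/(50926 + 232) = 1/51158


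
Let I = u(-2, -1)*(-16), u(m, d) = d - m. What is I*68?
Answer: -1088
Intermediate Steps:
I = -16 (I = (-1 - 1*(-2))*(-16) = (-1 + 2)*(-16) = 1*(-16) = -16)
I*68 = -16*68 = -1088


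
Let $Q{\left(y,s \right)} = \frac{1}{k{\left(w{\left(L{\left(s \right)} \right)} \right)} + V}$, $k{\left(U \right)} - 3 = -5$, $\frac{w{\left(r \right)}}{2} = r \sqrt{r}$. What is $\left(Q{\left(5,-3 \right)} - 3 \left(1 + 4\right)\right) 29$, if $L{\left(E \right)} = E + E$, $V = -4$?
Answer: $- \frac{2639}{6} \approx -439.83$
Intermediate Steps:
$L{\left(E \right)} = 2 E$
$w{\left(r \right)} = 2 r^{\frac{3}{2}}$ ($w{\left(r \right)} = 2 r \sqrt{r} = 2 r^{\frac{3}{2}}$)
$k{\left(U \right)} = -2$ ($k{\left(U \right)} = 3 - 5 = -2$)
$Q{\left(y,s \right)} = - \frac{1}{6}$ ($Q{\left(y,s \right)} = \frac{1}{-2 - 4} = \frac{1}{-6} = - \frac{1}{6}$)
$\left(Q{\left(5,-3 \right)} - 3 \left(1 + 4\right)\right) 29 = \left(- \frac{1}{6} - 3 \left(1 + 4\right)\right) 29 = \left(- \frac{1}{6} - 15\right) 29 = \left(- \frac{91}{6}\right) 29 = - \frac{2639}{6}$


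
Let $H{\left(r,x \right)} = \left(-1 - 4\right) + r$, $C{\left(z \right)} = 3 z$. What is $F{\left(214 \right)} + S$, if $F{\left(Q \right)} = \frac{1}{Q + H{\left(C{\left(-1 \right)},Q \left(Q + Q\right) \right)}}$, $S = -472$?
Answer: $- \frac{97231}{206} \approx -472.0$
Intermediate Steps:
$H{\left(r,x \right)} = -5 + r$
$F{\left(Q \right)} = \frac{1}{-8 + Q}$ ($F{\left(Q \right)} = \frac{1}{Q + \left(-5 + 3 \left(-1\right)\right)} = \frac{1}{Q - 8} = \frac{1}{-8 + Q}$)
$F{\left(214 \right)} + S = \frac{1}{-8 + 214} - 472 = \frac{1}{206} - 472 = - \frac{97231}{206}$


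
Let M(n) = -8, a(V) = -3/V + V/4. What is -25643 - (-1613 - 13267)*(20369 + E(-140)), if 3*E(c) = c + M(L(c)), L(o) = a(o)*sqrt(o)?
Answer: 302330997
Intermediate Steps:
a(V) = -3/V + V/4 (a(V) = -3/V + V*(1/4) = -3/V + V/4)
L(o) = sqrt(o)*(-3/o + o/4) (L(o) = (-3/o + o/4)*sqrt(o) = sqrt(o)*(-3/o + o/4))
E(c) = -8/3 + c/3 (E(c) = (c - 8)/3 = (-8 + c)/3 = -8/3 + c/3)
-25643 - (-1613 - 13267)*(20369 + E(-140)) = -25643 - (-1613 - 13267)*(20369 + (-8/3 + (1/3)*(-140))) = -25643 - (-14880)*(20369 + (-8/3 - 140/3)) = -25643 - (-14880)*(20369 - 148/3) = -25643 - (-14880)*60959/3 = -25643 - 1*(-302356640) = -25643 + 302356640 = 302330997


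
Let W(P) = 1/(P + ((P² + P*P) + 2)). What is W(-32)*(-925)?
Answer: -925/2018 ≈ -0.45837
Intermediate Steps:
W(P) = 1/(2 + P + 2*P²) (W(P) = 1/(P + ((P² + P²) + 2)) = 1/(P + (2*P² + 2)) = 1/(P + (2 + 2*P²)) = 1/(2 + P + 2*P²))
W(-32)*(-925) = -925/(2 - 32 + 2*(-32)²) = -925/(2 - 32 + 2*1024) = -925/(2 - 32 + 2048) = -925/2018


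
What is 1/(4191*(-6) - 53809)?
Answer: -1/78955 ≈ -1.2665e-5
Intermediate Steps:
1/(4191*(-6) - 53809) = 1/(-25146 - 53809) = 1/(-78955) = -1/78955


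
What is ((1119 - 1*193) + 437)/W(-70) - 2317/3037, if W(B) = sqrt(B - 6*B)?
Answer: -2317/3037 + 1363*sqrt(14)/70 ≈ 72.093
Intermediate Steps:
W(B) = sqrt(5)*sqrt(-B) (W(B) = sqrt(-5*B) = sqrt(5)*sqrt(-B))
((1119 - 1*193) + 437)/W(-70) - 2317/3037 = ((1119 - 1*193) + 437)/((sqrt(5)*sqrt(-1*(-70)))) - 2317/3037 = ((1119 - 193) + 437)/((sqrt(5)*sqrt(70))) - 2317*1/3037 = (926 + 437)/((5*sqrt(14))) - 2317/3037 = 1363*(sqrt(14)/70) - 2317/3037 = 1363*sqrt(14)/70 - 2317/3037 = -2317/3037 + 1363*sqrt(14)/70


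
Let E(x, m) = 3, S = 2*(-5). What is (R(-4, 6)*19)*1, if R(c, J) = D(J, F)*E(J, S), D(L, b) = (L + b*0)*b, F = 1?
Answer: 342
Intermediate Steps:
D(L, b) = L*b (D(L, b) = (L + 0)*b = L*b)
S = -10
R(c, J) = 3*J (R(c, J) = (J*1)*3 = J*3 = 3*J)
(R(-4, 6)*19)*1 = ((3*6)*19)*1 = (18*19)*1 = 342*1 = 342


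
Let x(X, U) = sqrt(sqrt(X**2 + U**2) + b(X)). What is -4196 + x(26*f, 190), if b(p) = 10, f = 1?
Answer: -4196 + sqrt(10 + 2*sqrt(9194)) ≈ -4181.8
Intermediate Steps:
x(X, U) = sqrt(10 + sqrt(U**2 + X**2)) (x(X, U) = sqrt(sqrt(X**2 + U**2) + 10) = sqrt(sqrt(U**2 + X**2) + 10) = sqrt(10 + sqrt(U**2 + X**2)))
-4196 + x(26*f, 190) = -4196 + sqrt(10 + sqrt(190**2 + (26*1)**2)) = -4196 + sqrt(10 + sqrt(36100 + 26**2)) = -4196 + sqrt(10 + sqrt(36100 + 676)) = -4196 + sqrt(10 + sqrt(36776)) = -4196 + sqrt(10 + 2*sqrt(9194))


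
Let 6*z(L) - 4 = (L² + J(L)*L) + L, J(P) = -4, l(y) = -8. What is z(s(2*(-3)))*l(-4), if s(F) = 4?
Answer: -32/3 ≈ -10.667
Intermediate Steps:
z(L) = ⅔ - L/2 + L²/6 (z(L) = ⅔ + ((L² - 4*L) + L)/6 = ⅔ + (L² - 3*L)/6 = ⅔ + (-L/2 + L²/6) = ⅔ - L/2 + L²/6)
z(s(2*(-3)))*l(-4) = (⅔ - ½*4 + (⅙)*4²)*(-8) = (⅔ - 2 + (⅙)*16)*(-8) = (⅔ - 2 + 8/3)*(-8) = (4/3)*(-8) = -32/3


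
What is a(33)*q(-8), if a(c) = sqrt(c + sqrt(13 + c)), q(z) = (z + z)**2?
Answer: 256*sqrt(33 + sqrt(46)) ≈ 1614.7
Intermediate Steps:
q(z) = 4*z**2 (q(z) = (2*z)**2 = 4*z**2)
a(33)*q(-8) = sqrt(33 + sqrt(13 + 33))*(4*(-8)**2) = sqrt(33 + sqrt(46))*(4*64) = sqrt(33 + sqrt(46))*256 = 256*sqrt(33 + sqrt(46))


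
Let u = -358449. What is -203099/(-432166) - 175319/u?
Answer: 21223934915/22129924362 ≈ 0.95906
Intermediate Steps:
-203099/(-432166) - 175319/u = -203099/(-432166) - 175319/(-358449) = -203099*(-1/432166) - 175319*(-1/358449) = 203099/432166 + 175319/358449 = 21223934915/22129924362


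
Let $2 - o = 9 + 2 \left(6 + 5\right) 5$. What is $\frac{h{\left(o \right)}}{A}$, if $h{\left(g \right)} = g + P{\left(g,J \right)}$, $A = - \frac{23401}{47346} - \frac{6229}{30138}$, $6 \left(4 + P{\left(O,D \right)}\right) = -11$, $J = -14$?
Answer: $\frac{29212095341}{166696262} \approx 175.24$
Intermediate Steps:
$P{\left(O,D \right)} = - \frac{35}{6}$ ($P{\left(O,D \right)} = -4 + \frac{1}{6} \left(-11\right) = -4 - \frac{11}{6} = - \frac{35}{6}$)
$A = - \frac{83348131}{118909479}$ ($A = \left(-23401\right) \frac{1}{47346} - \frac{6229}{30138} = - \frac{23401}{47346} - \frac{6229}{30138} = - \frac{83348131}{118909479} \approx -0.70094$)
$o = -117$ ($o = 2 - \left(9 + 2 \left(6 + 5\right) 5\right) = 2 - \left(9 + 2 \cdot 11 \cdot 5\right) = 2 - \left(9 + 2 \cdot 55\right) = 2 - \left(9 + 110\right) = 2 - 119 = -117$)
$h{\left(g \right)} = - \frac{35}{6} + g$ ($h{\left(g \right)} = g - \frac{35}{6} = - \frac{35}{6} + g$)
$\frac{h{\left(o \right)}}{A} = \frac{- \frac{35}{6} - 117}{- \frac{83348131}{118909479}} = \left(- \frac{737}{6}\right) \left(- \frac{118909479}{83348131}\right) = \frac{29212095341}{166696262}$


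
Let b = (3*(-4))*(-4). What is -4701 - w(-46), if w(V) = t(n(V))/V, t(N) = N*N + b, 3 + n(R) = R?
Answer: -213797/46 ≈ -4647.8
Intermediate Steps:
b = 48 (b = -12*(-4) = 48)
n(R) = -3 + R
t(N) = 48 + N² (t(N) = N*N + 48 = N² + 48 = 48 + N²)
w(V) = (48 + (-3 + V)²)/V
-4701 - w(-46) = -4701 - (48 + (-3 - 46)²)/(-46) = -4701 - (-1)*(48 + (-49)²)/46 = -4701 - (-1)*(48 + 2401)/46 = -4701 - (-1)*2449/46 = -4701 - 1*(-2449/46) = -4701 + 2449/46 = -213797/46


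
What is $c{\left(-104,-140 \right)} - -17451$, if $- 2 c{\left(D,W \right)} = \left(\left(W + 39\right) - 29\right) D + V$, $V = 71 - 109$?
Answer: $10710$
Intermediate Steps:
$V = -38$ ($V = 71 - 109 = -38$)
$c{\left(D,W \right)} = 19 - \frac{D \left(10 + W\right)}{2}$ ($c{\left(D,W \right)} = - \frac{\left(\left(W + 39\right) - 29\right) D - 38}{2} = - \frac{\left(\left(39 + W\right) - 29\right) D - 38}{2} = - \frac{\left(10 + W\right) D - 38}{2} = - \frac{D \left(10 + W\right) - 38}{2} = - \frac{-38 + D \left(10 + W\right)}{2} = 19 - \frac{D \left(10 + W\right)}{2}$)
$c{\left(-104,-140 \right)} - -17451 = \left(19 - -520 - \left(-52\right) \left(-140\right)\right) - -17451 = \left(19 + 520 - 7280\right) + 17451 = -6741 + 17451 = 10710$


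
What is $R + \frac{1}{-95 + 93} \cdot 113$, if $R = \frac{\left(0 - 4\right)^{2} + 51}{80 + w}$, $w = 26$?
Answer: $- \frac{2961}{53} \approx -55.868$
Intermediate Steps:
$R = \frac{67}{106}$ ($R = \frac{\left(0 - 4\right)^{2} + 51}{80 + 26} = \frac{\left(-4\right)^{2} + 51}{106} = \left(16 + 51\right) \frac{1}{106} = 67 \cdot \frac{1}{106} = \frac{67}{106} \approx 0.63208$)
$R + \frac{1}{-95 + 93} \cdot 113 = \frac{67}{106} + \frac{1}{-95 + 93} \cdot 113 = \frac{67}{106} + \frac{1}{-2} \cdot 113 = \frac{67}{106} - \frac{113}{2} = - \frac{2961}{53}$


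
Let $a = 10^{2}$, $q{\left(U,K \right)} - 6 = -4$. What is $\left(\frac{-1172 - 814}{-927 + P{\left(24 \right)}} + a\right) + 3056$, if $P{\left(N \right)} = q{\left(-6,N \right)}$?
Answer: $\frac{2921286}{925} \approx 3158.1$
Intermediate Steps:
$q{\left(U,K \right)} = 2$ ($q{\left(U,K \right)} = 6 - 4 = 2$)
$P{\left(N \right)} = 2$
$a = 100$
$\left(\frac{-1172 - 814}{-927 + P{\left(24 \right)}} + a\right) + 3056 = \left(\frac{-1172 - 814}{-927 + 2} + 100\right) + 3056 = \left(- \frac{1986}{-925} + 100\right) + 3056 = \left(\left(-1986\right) \left(- \frac{1}{925}\right) + 100\right) + 3056 = \left(\frac{1986}{925} + 100\right) + 3056 = \frac{94486}{925} + 3056 = \frac{2921286}{925}$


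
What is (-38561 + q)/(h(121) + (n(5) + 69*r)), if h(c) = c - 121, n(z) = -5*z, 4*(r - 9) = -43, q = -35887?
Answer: 27072/53 ≈ 510.79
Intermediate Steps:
r = -7/4 (r = 9 + (1/4)*(-43) = 9 - 43/4 = -7/4 ≈ -1.7500)
h(c) = -121 + c
(-38561 + q)/(h(121) + (n(5) + 69*r)) = (-38561 - 35887)/((-121 + 121) + (-5*5 + 69*(-7/4))) = -74448/(0 + (-25 - 483/4)) = -74448/(0 - 583/4) = -74448/(-583/4) = -74448*(-4/583) = 27072/53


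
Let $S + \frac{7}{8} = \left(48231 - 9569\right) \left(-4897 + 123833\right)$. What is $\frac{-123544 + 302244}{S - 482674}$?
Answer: $\frac{1429600}{36782567657} \approx 3.8866 \cdot 10^{-5}$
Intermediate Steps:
$S = \frac{36786429049}{8}$ ($S = - \frac{7}{8} + \left(48231 - 9569\right) \left(-4897 + 123833\right) = - \frac{7}{8} + 38662 \cdot 118936 = - \frac{7}{8} + 4598303632 = \frac{36786429049}{8} \approx 4.5983 \cdot 10^{9}$)
$\frac{-123544 + 302244}{S - 482674} = \frac{-123544 + 302244}{\frac{36786429049}{8} - 482674} = \frac{178700}{\frac{36782567657}{8}} = 178700 \cdot \frac{8}{36782567657} = \frac{1429600}{36782567657}$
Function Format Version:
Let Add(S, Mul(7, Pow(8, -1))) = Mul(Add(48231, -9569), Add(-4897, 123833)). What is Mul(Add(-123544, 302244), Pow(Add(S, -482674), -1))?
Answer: Rational(1429600, 36782567657) ≈ 3.8866e-5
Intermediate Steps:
S = Rational(36786429049, 8) (S = Add(Rational(-7, 8), Mul(Add(48231, -9569), Add(-4897, 123833))) = Add(Rational(-7, 8), Mul(38662, 118936)) = Add(Rational(-7, 8), 4598303632) = Rational(36786429049, 8) ≈ 4.5983e+9)
Mul(Add(-123544, 302244), Pow(Add(S, -482674), -1)) = Mul(Add(-123544, 302244), Pow(Add(Rational(36786429049, 8), -482674), -1)) = Mul(178700, Pow(Rational(36782567657, 8), -1)) = Mul(178700, Rational(8, 36782567657)) = Rational(1429600, 36782567657)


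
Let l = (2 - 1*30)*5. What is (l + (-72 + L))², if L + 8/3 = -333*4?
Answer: 21529600/9 ≈ 2.3922e+6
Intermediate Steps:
L = -4004/3 (L = -8/3 - 333*4 = -8/3 - 1332 = -4004/3 ≈ -1334.7)
l = -140 (l = (2 - 30)*5 = -28*5 = -140)
(l + (-72 + L))² = (-140 + (-72 - 4004/3))² = (-140 - 4220/3)² = (-4640/3)² = 21529600/9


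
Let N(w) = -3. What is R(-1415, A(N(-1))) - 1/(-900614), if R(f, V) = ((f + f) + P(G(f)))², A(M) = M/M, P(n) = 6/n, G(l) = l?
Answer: 14441946970407946929/1803231866150 ≈ 8.0089e+6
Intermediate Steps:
A(M) = 1
R(f, V) = (2*f + 6/f)² (R(f, V) = ((f + f) + 6/f)² = (2*f + 6/f)²)
R(-1415, A(N(-1))) - 1/(-900614) = 4*(3 + (-1415)²)²/(-1415)² - 1/(-900614) = 4*(1/2002225)*(3 + 2002225)² - 1*(-1/900614) = 4*(1/2002225)*2002228² + 1/900614 = 4*(1/2002225)*4008916963984 + 1/900614 = 16035667855936/2002225 + 1/900614 = 14441946970407946929/1803231866150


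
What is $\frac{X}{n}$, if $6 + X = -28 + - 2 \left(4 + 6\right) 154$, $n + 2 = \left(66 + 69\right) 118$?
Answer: $- \frac{1557}{7964} \approx -0.1955$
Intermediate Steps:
$n = 15928$ ($n = -2 + \left(66 + 69\right) 118 = -2 + 135 \cdot 118 = -2 + 15930 = 15928$)
$X = -3114$ ($X = -6 + \left(-28 + - 2 \left(4 + 6\right) 154\right) = -6 + \left(-28 + \left(-2\right) 10 \cdot 154\right) = -6 - 3108 = -3114$)
$\frac{X}{n} = - \frac{3114}{15928} = \left(-3114\right) \frac{1}{15928} = - \frac{1557}{7964}$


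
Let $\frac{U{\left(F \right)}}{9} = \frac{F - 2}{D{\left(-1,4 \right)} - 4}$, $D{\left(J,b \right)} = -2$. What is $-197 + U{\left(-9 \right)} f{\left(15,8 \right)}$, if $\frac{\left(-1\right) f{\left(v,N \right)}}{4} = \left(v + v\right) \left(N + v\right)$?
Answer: $-45737$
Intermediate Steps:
$f{\left(v,N \right)} = - 8 v \left(N + v\right)$ ($f{\left(v,N \right)} = - 4 \left(v + v\right) \left(N + v\right) = - 4 \cdot 2 v \left(N + v\right) = - 8 v \left(N + v\right)$)
$U{\left(F \right)} = 3 - \frac{3 F}{2}$ ($U{\left(F \right)} = 9 \frac{F - 2}{-2 - 4} = 9 \frac{-2 + F}{-6} = 9 \left(-2 + F\right) \left(- \frac{1}{6}\right) = 9 \left(\frac{1}{3} - \frac{F}{6}\right) = 3 - \frac{3 F}{2}$)
$-197 + U{\left(-9 \right)} f{\left(15,8 \right)} = -197 + \left(3 - - \frac{27}{2}\right) \left(\left(-8\right) 15 \left(8 + 15\right)\right) = -197 + \left(3 + \frac{27}{2}\right) \left(\left(-8\right) 15 \cdot 23\right) = -197 + \frac{33}{2} \left(-2760\right) = -197 - 45540 = -45737$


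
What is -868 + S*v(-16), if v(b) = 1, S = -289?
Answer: -1157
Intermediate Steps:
-868 + S*v(-16) = -868 - 289*1 = -868 - 289 = -1157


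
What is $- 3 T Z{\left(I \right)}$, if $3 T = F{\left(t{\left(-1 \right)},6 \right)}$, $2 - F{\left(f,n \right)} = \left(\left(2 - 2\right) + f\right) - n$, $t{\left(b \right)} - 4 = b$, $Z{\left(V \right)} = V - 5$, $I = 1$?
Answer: $20$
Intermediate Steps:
$Z{\left(V \right)} = -5 + V$
$t{\left(b \right)} = 4 + b$
$F{\left(f,n \right)} = 2 + n - f$ ($F{\left(f,n \right)} = 2 - \left(\left(\left(2 - 2\right) + f\right) - n\right) = 2 - \left(\left(0 + f\right) - n\right) = 2 - \left(f - n\right) = 2 + n - f$)
$T = \frac{5}{3}$ ($T = \frac{2 + 6 - \left(4 - 1\right)}{3} = \frac{2 + 6 - 3}{3} = \frac{1}{3} \cdot 5 = \frac{5}{3} \approx 1.6667$)
$- 3 T Z{\left(I \right)} = \left(-3\right) \frac{5}{3} \left(-5 + 1\right) = \left(-5\right) \left(-4\right) = 20$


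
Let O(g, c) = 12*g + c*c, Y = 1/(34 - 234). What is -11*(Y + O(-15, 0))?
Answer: 396011/200 ≈ 1980.1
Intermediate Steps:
Y = -1/200 (Y = 1/(-200) = -1/200 ≈ -0.0050000)
O(g, c) = c**2 + 12*g (O(g, c) = 12*g + c**2 = c**2 + 12*g)
-11*(Y + O(-15, 0)) = -11*(-1/200 + (0**2 + 12*(-15))) = -11*(-1/200 + (0 - 180)) = -11*(-1/200 - 180) = -11*(-36001/200) = 396011/200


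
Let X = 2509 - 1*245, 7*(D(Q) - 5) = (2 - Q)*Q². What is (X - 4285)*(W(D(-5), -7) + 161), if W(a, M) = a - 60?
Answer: -264751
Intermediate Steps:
D(Q) = 5 + Q²*(2 - Q)/7 (D(Q) = 5 + ((2 - Q)*Q²)/7 = 5 + (Q²*(2 - Q))/7 = 5 + Q²*(2 - Q)/7)
X = 2264 (X = 2509 - 245 = 2264)
W(a, M) = -60 + a
(X - 4285)*(W(D(-5), -7) + 161) = (2264 - 4285)*((-60 + (5 - ⅐*(-5)³ + (2/7)*(-5)²)) + 161) = -2021*((-60 + (5 - ⅐*(-125) + (2/7)*25)) + 161) = -2021*((-60 + (5 + 125/7 + 50/7)) + 161) = -2021*((-60 + 30) + 161) = -2021*(-30 + 161) = -2021*131 = -264751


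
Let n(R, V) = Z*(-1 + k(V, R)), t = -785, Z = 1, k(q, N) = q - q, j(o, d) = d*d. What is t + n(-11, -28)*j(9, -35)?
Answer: -2010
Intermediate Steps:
j(o, d) = d**2
k(q, N) = 0
n(R, V) = -1 (n(R, V) = 1*(-1 + 0) = 1*(-1) = -1)
t + n(-11, -28)*j(9, -35) = -785 - 1*(-35)**2 = -785 - 1*1225 = -785 - 1225 = -2010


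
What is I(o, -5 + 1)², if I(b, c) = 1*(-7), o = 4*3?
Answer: 49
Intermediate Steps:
o = 12
I(b, c) = -7
I(o, -5 + 1)² = (-7)² = 49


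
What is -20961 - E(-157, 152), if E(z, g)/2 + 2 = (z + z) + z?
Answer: -20015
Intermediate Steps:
E(z, g) = -4 + 6*z (E(z, g) = -4 + 2*((z + z) + z) = -4 + 2*(2*z + z) = -4 + 2*(3*z) = -4 + 6*z)
-20961 - E(-157, 152) = -20961 - (-4 + 6*(-157)) = -20961 - (-4 - 942) = -20961 - 1*(-946) = -20961 + 946 = -20015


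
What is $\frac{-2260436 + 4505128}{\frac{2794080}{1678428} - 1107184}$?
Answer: $- \frac{78490706337}{38715121514} \approx -2.0274$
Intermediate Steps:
$\frac{-2260436 + 4505128}{\frac{2794080}{1678428} - 1107184} = \frac{2244692}{2794080 \cdot \frac{1}{1678428} - 1107184} = \frac{2244692}{\frac{232840}{139869} - 1107184} = \frac{2244692}{- \frac{154860486056}{139869}} = 2244692 \left(- \frac{139869}{154860486056}\right) = - \frac{78490706337}{38715121514}$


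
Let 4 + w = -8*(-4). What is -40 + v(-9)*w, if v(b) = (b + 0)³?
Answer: -20452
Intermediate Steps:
w = 28 (w = -4 - 8*(-4) = -4 + 32 = 28)
v(b) = b³
-40 + v(-9)*w = -40 + (-9)³*28 = -40 - 729*28 = -40 - 20412 = -20452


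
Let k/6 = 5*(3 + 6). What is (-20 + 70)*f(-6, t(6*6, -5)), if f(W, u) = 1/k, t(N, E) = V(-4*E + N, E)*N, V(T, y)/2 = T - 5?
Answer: 5/27 ≈ 0.18519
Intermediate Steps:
k = 270 (k = 6*(5*(3 + 6)) = 6*(5*9) = 6*45 = 270)
V(T, y) = -10 + 2*T (V(T, y) = 2*(T - 5) = 2*(-5 + T) = -10 + 2*T)
t(N, E) = N*(-10 - 8*E + 2*N) (t(N, E) = (-10 + 2*(-4*E + N))*N = (-10 + 2*(N - 4*E))*N = (-10 + (-8*E + 2*N))*N = (-10 - 8*E + 2*N)*N = N*(-10 - 8*E + 2*N))
f(W, u) = 1/270
(-20 + 70)*f(-6, t(6*6, -5)) = (-20 + 70)*(1/270) = 50*(1/270) = 5/27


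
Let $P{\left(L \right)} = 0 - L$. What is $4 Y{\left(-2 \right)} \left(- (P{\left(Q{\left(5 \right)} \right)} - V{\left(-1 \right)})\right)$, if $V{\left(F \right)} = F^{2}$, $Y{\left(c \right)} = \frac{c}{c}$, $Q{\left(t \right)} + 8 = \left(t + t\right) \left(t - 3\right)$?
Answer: $52$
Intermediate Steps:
$Q{\left(t \right)} = -8 + 2 t \left(-3 + t\right)$ ($Q{\left(t \right)} = -8 + \left(t + t\right) \left(t - 3\right) = -8 + 2 t \left(-3 + t\right)$)
$Y{\left(c \right)} = 1$
$P{\left(L \right)} = - L$
$4 Y{\left(-2 \right)} \left(- (P{\left(Q{\left(5 \right)} \right)} - V{\left(-1 \right)})\right) = 4 \cdot 1 \left(- (- (-8 - 30 + 2 \cdot 5^{2}) - \left(-1\right)^{2})\right) = 4 \left(- (- (-8 - 30 + 2 \cdot 25) - 1)\right) = 4 \left(- (- (-8 - 30 + 50) - 1)\right) = 4 \left(- (\left(-1\right) 12 - 1)\right) = 4 \left(- (-12 - 1)\right) = 4 \left(\left(-1\right) \left(-13\right)\right) = 4 \cdot 13 = 52$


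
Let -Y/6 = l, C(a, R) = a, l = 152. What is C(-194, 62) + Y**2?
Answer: 831550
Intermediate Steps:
Y = -912 (Y = -6*152 = -912)
C(-194, 62) + Y**2 = -194 + (-912)**2 = -194 + 831744 = 831550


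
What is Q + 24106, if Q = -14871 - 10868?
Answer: -1633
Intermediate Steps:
Q = -25739
Q + 24106 = -25739 + 24106 = -1633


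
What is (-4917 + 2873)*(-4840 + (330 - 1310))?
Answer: 11896080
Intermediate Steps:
(-4917 + 2873)*(-4840 + (330 - 1310)) = -2044*(-4840 - 980) = -2044*(-5820) = 11896080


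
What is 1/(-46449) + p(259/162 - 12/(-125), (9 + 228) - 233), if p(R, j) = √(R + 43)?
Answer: -1/46449 + √9050690/450 ≈ 6.6854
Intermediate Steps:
p(R, j) = √(43 + R)
1/(-46449) + p(259/162 - 12/(-125), (9 + 228) - 233) = 1/(-46449) + √(43 + (259/162 - 12/(-125))) = -1/46449 + √(43 + (259*(1/162) - 12*(-1/125))) = -1/46449 + √(43 + (259/162 + 12/125)) = -1/46449 + √(43 + 34319/20250) = -1/46449 + √(905069/20250) = -1/46449 + √9050690/450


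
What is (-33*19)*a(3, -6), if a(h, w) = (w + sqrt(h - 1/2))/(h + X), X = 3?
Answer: 627 - 209*sqrt(10)/4 ≈ 461.77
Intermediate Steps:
a(h, w) = (w + sqrt(-1/2 + h))/(3 + h) (a(h, w) = (w + sqrt(h - 1/2))/(h + 3) = (w + sqrt(h - 1*1/2))/(3 + h) = (w + sqrt(h - 1/2))/(3 + h) = (w + sqrt(-1/2 + h))/(3 + h))
(-33*19)*a(3, -6) = (-33*19)*((-6 + sqrt(-2 + 4*3)/2)/(3 + 3)) = -627*(-6 + sqrt(-2 + 12)/2)/6 = -209*(-6 + sqrt(10)/2)/2 = -627*(-1 + sqrt(10)/12) = 627 - 209*sqrt(10)/4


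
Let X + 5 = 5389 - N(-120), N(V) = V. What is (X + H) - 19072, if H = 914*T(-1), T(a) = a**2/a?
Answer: -14482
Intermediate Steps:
T(a) = a
H = -914 (H = 914*(-1) = -914)
X = 5504 (X = -5 + (5389 - 1*(-120)) = -5 + (5389 + 120) = -5 + 5509 = 5504)
(X + H) - 19072 = (5504 - 914) - 19072 = 4590 - 19072 = -14482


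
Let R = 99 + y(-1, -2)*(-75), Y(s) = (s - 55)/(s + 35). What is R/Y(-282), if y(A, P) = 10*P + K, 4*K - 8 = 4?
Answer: 339378/337 ≈ 1007.1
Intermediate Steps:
K = 3 (K = 2 + (¼)*4 = 2 + 1 = 3)
y(A, P) = 3 + 10*P (y(A, P) = 10*P + 3 = 3 + 10*P)
Y(s) = (-55 + s)/(35 + s)
R = 1374 (R = 99 + (3 + 10*(-2))*(-75) = 99 + (3 - 20)*(-75) = 99 - 17*(-75) = 99 + 1275 = 1374)
R/Y(-282) = 1374/(((-55 - 282)/(35 - 282))) = 1374/((-337/(-247))) = 1374/((-1/247*(-337))) = 1374/(337/247) = 1374*(247/337) = 339378/337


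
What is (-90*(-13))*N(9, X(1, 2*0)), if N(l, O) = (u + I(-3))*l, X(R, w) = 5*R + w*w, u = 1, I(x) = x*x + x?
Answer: 73710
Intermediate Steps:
I(x) = x + x**2 (I(x) = x**2 + x = x + x**2)
X(R, w) = w**2 + 5*R (X(R, w) = 5*R + w**2 = w**2 + 5*R)
N(l, O) = 7*l (N(l, O) = (1 - 3*(1 - 3))*l = (1 - 3*(-2))*l = (1 + 6)*l = 7*l)
(-90*(-13))*N(9, X(1, 2*0)) = (-90*(-13))*(7*9) = 1170*63 = 73710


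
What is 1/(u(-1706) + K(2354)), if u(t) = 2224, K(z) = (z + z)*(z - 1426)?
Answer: 1/4371248 ≈ 2.2877e-7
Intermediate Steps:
K(z) = 2*z*(-1426 + z) (K(z) = (2*z)*(-1426 + z) = 2*z*(-1426 + z))
1/(u(-1706) + K(2354)) = 1/(2224 + 2*2354*(-1426 + 2354)) = 1/(2224 + 2*2354*928) = 1/(2224 + 4369024) = 1/4371248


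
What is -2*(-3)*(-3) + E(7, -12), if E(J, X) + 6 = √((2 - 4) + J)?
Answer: -24 + √5 ≈ -21.764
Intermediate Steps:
E(J, X) = -6 + √(-2 + J) (E(J, X) = -6 + √((2 - 4) + J) = -6 + √(-2 + J))
-2*(-3)*(-3) + E(7, -12) = -2*(-3)*(-3) + (-6 + √(-2 + 7)) = 6*(-3) + (-6 + √5) = -18 + (-6 + √5) = -24 + √5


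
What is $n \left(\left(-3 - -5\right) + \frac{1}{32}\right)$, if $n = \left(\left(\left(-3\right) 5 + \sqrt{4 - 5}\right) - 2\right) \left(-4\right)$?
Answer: $\frac{1105}{8} - \frac{65 i}{8} \approx 138.13 - 8.125 i$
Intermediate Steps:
$n = 68 - 4 i$ ($n = \left(\left(-15 + \sqrt{-1}\right) - 2\right) \left(-4\right) = \left(\left(-15 + i\right) - 2\right) \left(-4\right) = \left(-17 + i\right) \left(-4\right) = 68 - 4 i \approx 68.0 - 4.0 i$)
$n \left(\left(-3 - -5\right) + \frac{1}{32}\right) = \left(68 - 4 i\right) \left(\left(-3 - -5\right) + \frac{1}{32}\right) = \left(68 - 4 i\right) \left(\left(-3 + 5\right) + \frac{1}{32}\right) = \left(68 - 4 i\right) \left(2 + \frac{1}{32}\right) = \left(68 - 4 i\right) \frac{65}{32} = \frac{1105}{8} - \frac{65 i}{8}$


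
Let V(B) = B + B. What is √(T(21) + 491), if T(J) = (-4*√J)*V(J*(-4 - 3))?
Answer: √(491 + 1176*√21) ≈ 76.682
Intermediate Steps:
V(B) = 2*B
T(J) = 56*J^(3/2) (T(J) = (-4*√J)*(2*(J*(-4 - 3))) = (-4*√J)*(2*(J*(-7))) = (-4*√J)*(2*(-7*J)) = (-4*√J)*(-14*J) = 56*J^(3/2))
√(T(21) + 491) = √(56*21^(3/2) + 491) = √(56*(21*√21) + 491) = √(1176*√21 + 491) = √(491 + 1176*√21)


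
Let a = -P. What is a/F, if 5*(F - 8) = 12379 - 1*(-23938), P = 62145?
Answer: -103575/12119 ≈ -8.5465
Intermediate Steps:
F = 36357/5 (F = 8 + (12379 - 1*(-23938))/5 = 8 + (12379 + 23938)/5 = 8 + (⅕)*36317 = 8 + 36317/5 = 36357/5 ≈ 7271.4)
a = -62145 (a = -1*62145 = -62145)
a/F = -62145/36357/5 = -62145*5/36357 = -103575/12119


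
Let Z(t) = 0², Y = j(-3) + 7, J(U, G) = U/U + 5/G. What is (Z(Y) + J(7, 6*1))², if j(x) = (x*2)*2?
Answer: 121/36 ≈ 3.3611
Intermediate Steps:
J(U, G) = 1 + 5/G
j(x) = 4*x (j(x) = (2*x)*2 = 4*x)
Y = -5 (Y = 4*(-3) + 7 = -12 + 7 = -5)
Z(t) = 0
(Z(Y) + J(7, 6*1))² = (0 + (5 + 6*1)/((6*1)))² = (0 + (5 + 6)/6)² = (0 + (⅙)*11)² = (0 + 11/6)² = (11/6)² = 121/36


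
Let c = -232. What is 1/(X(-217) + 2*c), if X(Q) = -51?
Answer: -1/515 ≈ -0.0019417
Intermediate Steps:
1/(X(-217) + 2*c) = 1/(-51 + 2*(-232)) = 1/(-51 - 464) = 1/(-515) = -1/515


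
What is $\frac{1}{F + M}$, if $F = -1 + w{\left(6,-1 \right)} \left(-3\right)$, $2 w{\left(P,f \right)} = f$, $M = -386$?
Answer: $- \frac{2}{771} \approx -0.002594$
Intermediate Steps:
$w{\left(P,f \right)} = \frac{f}{2}$
$F = \frac{1}{2}$ ($F = -1 + \frac{1}{2} \left(-1\right) \left(-3\right) = -1 - - \frac{3}{2} = -1 + \frac{3}{2} = \frac{1}{2} \approx 0.5$)
$\frac{1}{F + M} = \frac{1}{\frac{1}{2} - 386} = \frac{1}{- \frac{771}{2}} = - \frac{2}{771}$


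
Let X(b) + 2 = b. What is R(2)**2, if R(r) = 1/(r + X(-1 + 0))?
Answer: 1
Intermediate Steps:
X(b) = -2 + b
R(r) = 1/(-3 + r) (R(r) = 1/(r + (-2 + (-1 + 0))) = 1/(r + (-2 - 1)) = 1/(r - 3) = 1/(-3 + r))
R(2)**2 = (1/(-3 + 2))**2 = (1/(-1))**2 = (-1)**2 = 1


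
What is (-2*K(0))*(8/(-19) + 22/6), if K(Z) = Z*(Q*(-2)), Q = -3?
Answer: 0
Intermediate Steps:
K(Z) = 6*Z (K(Z) = Z*(-3*(-2)) = Z*6 = 6*Z)
(-2*K(0))*(8/(-19) + 22/6) = (-12*0)*(8/(-19) + 22/6) = (-2*0)*(8*(-1/19) + 22*(⅙)) = 0*(-8/19 + 11/3) = 0*(185/57) = 0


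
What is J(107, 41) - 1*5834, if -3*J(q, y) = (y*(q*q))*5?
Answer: -2364547/3 ≈ -7.8818e+5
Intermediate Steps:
J(q, y) = -5*y*q²/3 (J(q, y) = -y*(q*q)*5/3 = -y*q²*5/3 = -5*y*q²/3)
J(107, 41) - 1*5834 = -5/3*41*107² - 1*5834 = -5/3*41*11449 - 5834 = -2347045/3 - 5834 = -2364547/3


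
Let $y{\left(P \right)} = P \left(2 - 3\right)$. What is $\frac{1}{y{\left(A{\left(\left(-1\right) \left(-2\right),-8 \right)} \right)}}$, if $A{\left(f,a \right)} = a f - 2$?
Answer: $\frac{1}{18} \approx 0.055556$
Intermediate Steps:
$A{\left(f,a \right)} = -2 + a f$
$y{\left(P \right)} = - P$ ($y{\left(P \right)} = P \left(-1\right) = - P$)
$\frac{1}{y{\left(A{\left(\left(-1\right) \left(-2\right),-8 \right)} \right)}} = \frac{1}{\left(-1\right) \left(-2 - 8 \left(\left(-1\right) \left(-2\right)\right)\right)} = \frac{1}{\left(-1\right) \left(-2 - 16\right)} = \frac{1}{\left(-1\right) \left(-18\right)} = \frac{1}{18}$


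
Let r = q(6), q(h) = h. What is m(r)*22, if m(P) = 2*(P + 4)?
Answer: 440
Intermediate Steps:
r = 6
m(P) = 8 + 2*P (m(P) = 2*(4 + P) = 8 + 2*P)
m(r)*22 = (8 + 2*6)*22 = (8 + 12)*22 = 20*22 = 440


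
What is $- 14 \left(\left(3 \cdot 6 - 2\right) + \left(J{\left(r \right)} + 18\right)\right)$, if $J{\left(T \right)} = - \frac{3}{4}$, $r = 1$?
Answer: $- \frac{931}{2} \approx -465.5$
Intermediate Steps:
$J{\left(T \right)} = - \frac{3}{4}$ ($J{\left(T \right)} = \left(-3\right) \frac{1}{4} = - \frac{3}{4}$)
$- 14 \left(\left(3 \cdot 6 - 2\right) + \left(J{\left(r \right)} + 18\right)\right) = - 14 \left(\left(3 \cdot 6 - 2\right) + \left(- \frac{3}{4} + 18\right)\right) = - 14 \left(\left(18 - 2\right) + \frac{69}{4}\right) = - 14 \left(16 + \frac{69}{4}\right) = \left(-14\right) \frac{133}{4} = - \frac{931}{2}$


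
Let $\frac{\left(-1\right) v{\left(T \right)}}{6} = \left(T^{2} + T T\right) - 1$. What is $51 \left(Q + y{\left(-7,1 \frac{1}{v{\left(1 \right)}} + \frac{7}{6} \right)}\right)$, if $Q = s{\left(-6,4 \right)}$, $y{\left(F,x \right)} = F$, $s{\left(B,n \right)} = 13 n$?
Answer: $2295$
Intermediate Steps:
$v{\left(T \right)} = 6 - 12 T^{2}$ ($v{\left(T \right)} = - 6 \left(\left(T^{2} + T T\right) - 1\right) = - 6 \left(\left(T^{2} + T^{2}\right) - 1\right) = - 6 \left(2 T^{2} - 1\right) = - 6 \left(-1 + 2 T^{2}\right) = 6 - 12 T^{2}$)
$Q = 52$ ($Q = 13 \cdot 4 = 52$)
$51 \left(Q + y{\left(-7,1 \frac{1}{v{\left(1 \right)}} + \frac{7}{6} \right)}\right) = 51 \left(52 - 7\right) = 51 \cdot 45 = 2295$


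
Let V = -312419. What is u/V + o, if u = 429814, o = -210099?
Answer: -65639349295/312419 ≈ -2.1010e+5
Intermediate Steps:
u/V + o = 429814/(-312419) - 210099 = 429814*(-1/312419) - 210099 = -429814/312419 - 210099 = -65639349295/312419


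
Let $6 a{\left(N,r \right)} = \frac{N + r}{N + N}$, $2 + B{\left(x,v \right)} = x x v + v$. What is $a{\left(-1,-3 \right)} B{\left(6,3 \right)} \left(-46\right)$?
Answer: $- \frac{5014}{3} \approx -1671.3$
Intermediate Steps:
$B{\left(x,v \right)} = -2 + v + v x^{2}$ ($B{\left(x,v \right)} = -2 + \left(x x v + v\right) = -2 + \left(x^{2} v + v\right) = -2 + \left(v x^{2} + v\right) = -2 + \left(v + v x^{2}\right) = -2 + v + v x^{2}$)
$a{\left(N,r \right)} = \frac{N + r}{12 N}$ ($a{\left(N,r \right)} = \frac{\left(N + r\right) \frac{1}{N + N}}{6} = \frac{\left(N + r\right) \frac{1}{2 N}}{6} = \frac{\frac{1}{2} \frac{1}{N} \left(N + r\right)}{6} = \frac{N + r}{12 N}$)
$a{\left(-1,-3 \right)} B{\left(6,3 \right)} \left(-46\right) = \frac{-1 - 3}{12 \left(-1\right)} \left(-2 + 3 + 3 \cdot 6^{2}\right) \left(-46\right) = \frac{1}{12} \left(-1\right) \left(-4\right) \left(-2 + 3 + 3 \cdot 36\right) \left(-46\right) = \frac{-2 + 3 + 108}{3} \left(-46\right) = \frac{1}{3} \cdot 109 \left(-46\right) = \frac{109}{3} \left(-46\right) = - \frac{5014}{3}$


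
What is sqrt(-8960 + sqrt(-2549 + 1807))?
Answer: sqrt(-8960 + I*sqrt(742)) ≈ 0.1439 + 94.657*I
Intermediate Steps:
sqrt(-8960 + sqrt(-2549 + 1807)) = sqrt(-8960 + sqrt(-742)) = sqrt(-8960 + I*sqrt(742))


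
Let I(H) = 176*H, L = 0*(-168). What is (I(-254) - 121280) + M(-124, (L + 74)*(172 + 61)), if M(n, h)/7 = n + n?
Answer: -167720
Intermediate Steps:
L = 0
M(n, h) = 14*n (M(n, h) = 7*(n + n) = 7*(2*n) = 14*n)
(I(-254) - 121280) + M(-124, (L + 74)*(172 + 61)) = (176*(-254) - 121280) + 14*(-124) = (-44704 - 121280) - 1736 = -165984 - 1736 = -167720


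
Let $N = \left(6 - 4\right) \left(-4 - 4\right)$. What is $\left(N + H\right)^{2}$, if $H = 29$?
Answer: $169$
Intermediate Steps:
$N = -16$ ($N = 2 \left(-4 - 4\right) = 2 \left(-8\right) = -16$)
$\left(N + H\right)^{2} = \left(-16 + 29\right)^{2} = 13^{2} = 169$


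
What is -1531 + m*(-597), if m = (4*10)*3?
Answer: -73171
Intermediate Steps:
m = 120 (m = 40*3 = 120)
-1531 + m*(-597) = -1531 + 120*(-597) = -1531 - 71640 = -73171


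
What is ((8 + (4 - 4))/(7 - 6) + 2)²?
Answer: 100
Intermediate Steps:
((8 + (4 - 4))/(7 - 6) + 2)² = ((8 + 0)/1 + 2)² = (8*1 + 2)² = (8 + 2)² = 10² = 100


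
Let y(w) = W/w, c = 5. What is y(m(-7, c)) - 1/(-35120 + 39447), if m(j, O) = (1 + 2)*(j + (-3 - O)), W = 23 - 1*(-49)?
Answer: -34621/21635 ≈ -1.6002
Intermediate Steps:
W = 72 (W = 23 + 49 = 72)
m(j, O) = -9 - 3*O + 3*j (m(j, O) = 3*(-3 + j - O) = -9 - 3*O + 3*j)
y(w) = 72/w
y(m(-7, c)) - 1/(-35120 + 39447) = 72/(-9 - 3*5 + 3*(-7)) - 1/(-35120 + 39447) = 72/(-9 - 15 - 21) - 1/4327 = 72/(-45) - 1*1/4327 = 72*(-1/45) - 1/4327 = -8/5 - 1/4327 = -34621/21635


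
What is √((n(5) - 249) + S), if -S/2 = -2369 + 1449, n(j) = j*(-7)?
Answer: 2*√389 ≈ 39.446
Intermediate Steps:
n(j) = -7*j
S = 1840 (S = -2*(-2369 + 1449) = -2*(-920) = 1840)
√((n(5) - 249) + S) = √((-7*5 - 249) + 1840) = √((-35 - 249) + 1840) = √(-284 + 1840) = √1556 = 2*√389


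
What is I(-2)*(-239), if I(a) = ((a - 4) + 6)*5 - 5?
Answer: 1195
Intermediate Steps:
I(a) = 5 + 5*a (I(a) = ((-4 + a) + 6)*5 - 5 = (2 + a)*5 - 5 = (10 + 5*a) - 5 = 5 + 5*a)
I(-2)*(-239) = (5 + 5*(-2))*(-239) = (5 - 10)*(-239) = -5*(-239) = 1195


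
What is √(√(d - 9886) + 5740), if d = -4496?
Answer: √(5740 + 3*I*√1598) ≈ 75.767 + 0.7914*I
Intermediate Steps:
√(√(d - 9886) + 5740) = √(√(-4496 - 9886) + 5740) = √(√(-14382) + 5740) = √(3*I*√1598 + 5740) = √(5740 + 3*I*√1598)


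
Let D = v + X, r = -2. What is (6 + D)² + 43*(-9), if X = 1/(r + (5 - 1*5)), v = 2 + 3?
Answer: -1107/4 ≈ -276.75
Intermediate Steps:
v = 5
X = -½ (X = 1/(-2 + (5 - 1*5)) = 1/(-2 + (5 - 5)) = 1/(-2 + 0) = 1/(-2) = -½ ≈ -0.50000)
D = 9/2 (D = 5 - ½ = 9/2 ≈ 4.5000)
(6 + D)² + 43*(-9) = (6 + 9/2)² + 43*(-9) = (21/2)² - 387 = 441/4 - 387 = -1107/4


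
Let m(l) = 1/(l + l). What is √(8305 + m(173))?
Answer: 37*√726254/346 ≈ 91.132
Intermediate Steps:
m(l) = 1/(2*l)
√(8305 + m(173)) = √(8305 + (½)/173) = √(8305 + (½)*(1/173)) = √(8305 + 1/346) = √(2873531/346) = 37*√726254/346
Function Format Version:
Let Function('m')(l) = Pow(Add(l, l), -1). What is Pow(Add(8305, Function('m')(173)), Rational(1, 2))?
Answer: Mul(Rational(37, 346), Pow(726254, Rational(1, 2))) ≈ 91.132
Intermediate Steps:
Function('m')(l) = Mul(Rational(1, 2), Pow(l, -1)) (Function('m')(l) = Pow(Mul(2, l), -1) = Mul(Rational(1, 2), Pow(l, -1)))
Pow(Add(8305, Function('m')(173)), Rational(1, 2)) = Pow(Add(8305, Mul(Rational(1, 2), Pow(173, -1))), Rational(1, 2)) = Pow(Add(8305, Mul(Rational(1, 2), Rational(1, 173))), Rational(1, 2)) = Pow(Add(8305, Rational(1, 346)), Rational(1, 2)) = Pow(Rational(2873531, 346), Rational(1, 2)) = Mul(Rational(37, 346), Pow(726254, Rational(1, 2)))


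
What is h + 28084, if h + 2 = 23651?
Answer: 51733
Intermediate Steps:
h = 23649 (h = -2 + 23651 = 23649)
h + 28084 = 23649 + 28084 = 51733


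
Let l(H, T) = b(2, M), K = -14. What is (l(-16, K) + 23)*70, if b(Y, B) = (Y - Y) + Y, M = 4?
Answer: 1750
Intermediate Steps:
b(Y, B) = Y (b(Y, B) = 0 + Y = Y)
l(H, T) = 2
(l(-16, K) + 23)*70 = (2 + 23)*70 = 25*70 = 1750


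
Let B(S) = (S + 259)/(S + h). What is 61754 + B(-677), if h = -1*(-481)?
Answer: 6052101/98 ≈ 61756.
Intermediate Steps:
h = 481
B(S) = (259 + S)/(481 + S) (B(S) = (S + 259)/(S + 481) = (259 + S)/(481 + S))
61754 + B(-677) = 61754 + (259 - 677)/(481 - 677) = 61754 - 418/(-196) = 61754 - 1/196*(-418) = 61754 + 209/98 = 6052101/98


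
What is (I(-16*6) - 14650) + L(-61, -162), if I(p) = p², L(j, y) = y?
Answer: -5596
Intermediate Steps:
(I(-16*6) - 14650) + L(-61, -162) = ((-16*6)² - 14650) - 162 = ((-96)² - 14650) - 162 = (9216 - 14650) - 162 = -5434 - 162 = -5596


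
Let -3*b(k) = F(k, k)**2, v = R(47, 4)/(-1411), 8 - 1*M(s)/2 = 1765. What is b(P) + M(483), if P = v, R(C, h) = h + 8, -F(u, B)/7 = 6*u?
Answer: -6996181066/1990921 ≈ -3514.0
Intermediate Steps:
F(u, B) = -42*u
R(C, h) = 8 + h
M(s) = -3514 (M(s) = 16 - 2*1765 = 16 - 3530 = -3514)
v = -12/1411 (v = (8 + 4)/(-1411) = 12*(-1/1411) = -12/1411 ≈ -0.0085046)
P = -12/1411 ≈ -0.0085046
b(k) = -588*k**2 (b(k) = -1764*k**2/3 = -588*k**2)
b(P) + M(483) = -588*(-12/1411)**2 - 3514 = -588*144/1990921 - 3514 = -84672/1990921 - 3514 = -6996181066/1990921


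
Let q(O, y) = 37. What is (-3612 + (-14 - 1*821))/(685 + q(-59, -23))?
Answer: -4447/722 ≈ -6.1593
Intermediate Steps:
(-3612 + (-14 - 1*821))/(685 + q(-59, -23)) = (-3612 + (-14 - 1*821))/(685 + 37) = (-3612 + (-14 - 821))/722 = (-3612 - 835)*(1/722) = -4447*1/722 = -4447/722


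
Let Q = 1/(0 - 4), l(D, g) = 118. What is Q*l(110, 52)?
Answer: -59/2 ≈ -29.500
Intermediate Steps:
Q = -¼ (Q = 1/(-4) = -¼ ≈ -0.25000)
Q*l(110, 52) = -¼*118 = -59/2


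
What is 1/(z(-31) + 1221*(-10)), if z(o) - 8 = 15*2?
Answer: -1/12172 ≈ -8.2156e-5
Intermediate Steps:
z(o) = 38 (z(o) = 8 + 15*2 = 8 + 30 = 38)
1/(z(-31) + 1221*(-10)) = 1/(38 + 1221*(-10)) = 1/(38 - 12210) = 1/(-12172) = -1/12172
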